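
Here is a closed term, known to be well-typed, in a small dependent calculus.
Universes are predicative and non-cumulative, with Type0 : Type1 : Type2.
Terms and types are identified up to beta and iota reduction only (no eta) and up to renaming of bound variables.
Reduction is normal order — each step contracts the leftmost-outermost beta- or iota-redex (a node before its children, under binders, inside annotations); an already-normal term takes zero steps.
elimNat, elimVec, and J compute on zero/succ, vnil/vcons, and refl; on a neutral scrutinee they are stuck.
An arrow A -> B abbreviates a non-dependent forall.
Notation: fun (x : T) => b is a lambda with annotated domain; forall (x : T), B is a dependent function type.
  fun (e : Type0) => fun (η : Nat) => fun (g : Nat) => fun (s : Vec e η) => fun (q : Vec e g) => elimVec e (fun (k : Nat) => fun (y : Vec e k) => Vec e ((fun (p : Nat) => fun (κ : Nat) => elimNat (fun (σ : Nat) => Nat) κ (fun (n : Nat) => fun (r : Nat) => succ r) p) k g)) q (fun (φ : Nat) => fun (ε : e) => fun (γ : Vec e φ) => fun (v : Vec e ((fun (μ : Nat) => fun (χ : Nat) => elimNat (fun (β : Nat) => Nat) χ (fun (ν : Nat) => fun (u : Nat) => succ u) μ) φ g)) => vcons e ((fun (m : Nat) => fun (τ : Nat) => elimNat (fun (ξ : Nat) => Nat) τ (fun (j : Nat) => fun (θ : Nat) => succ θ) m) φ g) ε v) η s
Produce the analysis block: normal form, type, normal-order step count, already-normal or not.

normal form:
  fun (e : Type0) => fun (η : Nat) => fun (g : Nat) => fun (s : Vec e η) => fun (q : Vec e g) => elimVec e (fun (k : Nat) => fun (y : Vec e k) => Vec e (elimNat (fun (p : Nat) => Nat) g (fun (κ : Nat) => fun (σ : Nat) => succ σ) k)) q (fun (n : Nat) => fun (r : e) => fun (φ : Vec e n) => fun (ε : Vec e (elimNat (fun (γ : Nat) => Nat) g (fun (v : Nat) => fun (μ : Nat) => succ μ) n)) => vcons e (elimNat (fun (χ : Nat) => Nat) g (fun (β : Nat) => fun (ν : Nat) => succ ν) n) r ε) η s
the term's type:
  forall (e : Type0), forall (η : Nat), forall (g : Nat), Vec e η -> Vec e g -> Vec e (elimNat (fun (s : Nat) => Nat) g (fun (q : Nat) => fun (k : Nat) => succ k) η)
normal-order step count: 6
term was already normal: no
first redex: a beta-redex


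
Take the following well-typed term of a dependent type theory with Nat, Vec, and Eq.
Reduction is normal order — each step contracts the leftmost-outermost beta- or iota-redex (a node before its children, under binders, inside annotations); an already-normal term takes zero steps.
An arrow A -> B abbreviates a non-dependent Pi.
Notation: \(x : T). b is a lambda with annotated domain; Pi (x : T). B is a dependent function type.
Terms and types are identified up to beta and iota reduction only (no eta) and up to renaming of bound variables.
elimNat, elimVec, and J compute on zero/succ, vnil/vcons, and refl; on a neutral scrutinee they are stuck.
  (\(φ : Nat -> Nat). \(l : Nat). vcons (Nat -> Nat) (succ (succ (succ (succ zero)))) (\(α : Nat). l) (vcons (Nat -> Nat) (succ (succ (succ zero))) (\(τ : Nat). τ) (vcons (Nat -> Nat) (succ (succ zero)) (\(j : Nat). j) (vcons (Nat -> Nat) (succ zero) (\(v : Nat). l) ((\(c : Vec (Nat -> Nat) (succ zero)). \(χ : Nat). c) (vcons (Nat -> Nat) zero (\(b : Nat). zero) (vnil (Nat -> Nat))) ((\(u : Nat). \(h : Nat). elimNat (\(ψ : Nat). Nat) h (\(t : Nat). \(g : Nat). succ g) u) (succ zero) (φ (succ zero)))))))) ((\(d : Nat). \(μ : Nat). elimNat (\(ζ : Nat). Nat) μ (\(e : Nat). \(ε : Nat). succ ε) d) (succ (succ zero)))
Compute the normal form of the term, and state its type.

resulting normal form:
  \(φ : Nat). vcons (Nat -> Nat) (succ (succ (succ (succ zero)))) (\(l : Nat). φ) (vcons (Nat -> Nat) (succ (succ (succ zero))) (\(α : Nat). α) (vcons (Nat -> Nat) (succ (succ zero)) (\(τ : Nat). τ) (vcons (Nat -> Nat) (succ zero) (\(j : Nat). φ) (vcons (Nat -> Nat) zero (\(v : Nat). zero) (vnil (Nat -> Nat))))))
inferred type:
  Nat -> Vec (Nat -> Nat) (succ (succ (succ (succ (succ zero)))))


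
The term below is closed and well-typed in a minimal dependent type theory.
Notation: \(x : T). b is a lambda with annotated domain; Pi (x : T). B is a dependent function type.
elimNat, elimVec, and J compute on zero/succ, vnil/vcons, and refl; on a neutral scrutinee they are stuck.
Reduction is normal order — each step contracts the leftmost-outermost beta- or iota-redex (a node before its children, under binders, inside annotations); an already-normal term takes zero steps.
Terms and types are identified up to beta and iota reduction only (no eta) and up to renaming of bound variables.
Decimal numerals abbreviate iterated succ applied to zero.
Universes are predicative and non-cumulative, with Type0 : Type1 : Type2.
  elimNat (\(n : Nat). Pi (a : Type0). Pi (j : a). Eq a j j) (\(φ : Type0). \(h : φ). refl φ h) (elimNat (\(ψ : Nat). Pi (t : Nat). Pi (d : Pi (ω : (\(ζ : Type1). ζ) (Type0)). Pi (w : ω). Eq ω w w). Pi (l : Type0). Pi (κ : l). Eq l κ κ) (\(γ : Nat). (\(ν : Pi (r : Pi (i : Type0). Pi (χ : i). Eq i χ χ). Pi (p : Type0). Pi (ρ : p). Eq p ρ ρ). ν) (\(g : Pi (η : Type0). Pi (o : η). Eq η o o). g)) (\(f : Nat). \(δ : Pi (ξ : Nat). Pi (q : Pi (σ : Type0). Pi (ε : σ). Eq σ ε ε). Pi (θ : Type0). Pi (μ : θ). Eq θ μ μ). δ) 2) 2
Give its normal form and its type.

resulting normal form:
  \(n : Type0). \(a : n). refl n a
the term's type:
  Pi (n : Type0). Pi (a : n). Eq n a a
observation: the first redex contracted is an elimNat iota-redex; the normal form is reached in 23 normal-order steps.


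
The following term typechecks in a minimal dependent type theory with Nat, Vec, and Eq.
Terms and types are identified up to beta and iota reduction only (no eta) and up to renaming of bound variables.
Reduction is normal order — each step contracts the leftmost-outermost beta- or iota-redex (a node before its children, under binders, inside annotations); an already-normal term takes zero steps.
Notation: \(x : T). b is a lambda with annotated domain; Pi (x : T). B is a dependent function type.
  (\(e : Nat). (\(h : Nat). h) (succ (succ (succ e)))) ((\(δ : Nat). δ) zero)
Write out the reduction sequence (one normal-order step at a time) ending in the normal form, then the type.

reduction (normal order):
  (\(e : Nat). (\(h : Nat). h) (succ (succ (succ e)))) ((\(δ : Nat). δ) zero)
  ~> (\(e : Nat). e) (succ (succ (succ ((\(h : Nat). h) zero))))
  ~> succ (succ (succ ((\(e : Nat). e) zero)))
  ~> succ (succ (succ zero))
type:
  Nat


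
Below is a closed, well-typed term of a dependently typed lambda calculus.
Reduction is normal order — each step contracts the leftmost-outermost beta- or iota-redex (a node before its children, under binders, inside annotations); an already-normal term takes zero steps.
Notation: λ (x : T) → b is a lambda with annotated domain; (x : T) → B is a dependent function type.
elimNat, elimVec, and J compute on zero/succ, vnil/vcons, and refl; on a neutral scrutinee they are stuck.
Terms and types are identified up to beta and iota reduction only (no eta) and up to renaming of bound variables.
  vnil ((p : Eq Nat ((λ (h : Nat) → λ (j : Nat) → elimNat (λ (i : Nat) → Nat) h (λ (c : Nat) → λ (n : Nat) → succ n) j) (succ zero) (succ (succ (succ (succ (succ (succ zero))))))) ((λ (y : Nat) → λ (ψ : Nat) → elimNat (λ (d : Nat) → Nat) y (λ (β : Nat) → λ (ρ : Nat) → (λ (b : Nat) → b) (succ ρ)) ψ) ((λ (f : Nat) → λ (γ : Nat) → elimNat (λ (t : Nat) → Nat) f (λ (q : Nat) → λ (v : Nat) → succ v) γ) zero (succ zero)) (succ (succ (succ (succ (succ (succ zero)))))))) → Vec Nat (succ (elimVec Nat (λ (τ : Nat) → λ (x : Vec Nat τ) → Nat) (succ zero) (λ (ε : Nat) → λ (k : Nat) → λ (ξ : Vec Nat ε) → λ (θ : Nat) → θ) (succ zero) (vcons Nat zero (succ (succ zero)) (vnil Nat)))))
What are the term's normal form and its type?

reduced normal form:
  vnil ((p : Eq Nat (succ (succ (succ (succ (succ (succ (succ zero))))))) (succ (succ (succ (succ (succ (succ (succ zero)))))))) → Vec Nat (succ (succ zero)))
the term's type:
  Vec ((p : Eq Nat (succ (succ (succ (succ (succ (succ (succ zero))))))) (succ (succ (succ (succ (succ (succ (succ zero)))))))) → Vec Nat (succ (succ zero))) zero
observation: the leftmost-outermost redex is a beta-redex, and normalization takes 60 steps.


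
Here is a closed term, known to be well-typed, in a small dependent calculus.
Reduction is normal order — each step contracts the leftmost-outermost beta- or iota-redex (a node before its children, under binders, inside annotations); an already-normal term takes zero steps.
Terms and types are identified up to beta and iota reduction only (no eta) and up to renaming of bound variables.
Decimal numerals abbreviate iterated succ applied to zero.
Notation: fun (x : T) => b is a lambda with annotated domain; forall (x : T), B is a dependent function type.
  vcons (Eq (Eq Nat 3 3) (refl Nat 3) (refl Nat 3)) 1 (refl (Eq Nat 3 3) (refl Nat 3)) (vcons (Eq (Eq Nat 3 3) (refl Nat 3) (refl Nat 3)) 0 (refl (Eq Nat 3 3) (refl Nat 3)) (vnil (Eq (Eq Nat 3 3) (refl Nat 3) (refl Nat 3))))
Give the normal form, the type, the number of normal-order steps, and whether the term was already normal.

resulting normal form:
  vcons (Eq (Eq Nat 3 3) (refl Nat 3) (refl Nat 3)) 1 (refl (Eq Nat 3 3) (refl Nat 3)) (vcons (Eq (Eq Nat 3 3) (refl Nat 3) (refl Nat 3)) 0 (refl (Eq Nat 3 3) (refl Nat 3)) (vnil (Eq (Eq Nat 3 3) (refl Nat 3) (refl Nat 3))))
the term's type:
  Vec (Eq (Eq Nat 3 3) (refl Nat 3) (refl Nat 3)) 2
normal-order step count: 0
started in normal form: yes


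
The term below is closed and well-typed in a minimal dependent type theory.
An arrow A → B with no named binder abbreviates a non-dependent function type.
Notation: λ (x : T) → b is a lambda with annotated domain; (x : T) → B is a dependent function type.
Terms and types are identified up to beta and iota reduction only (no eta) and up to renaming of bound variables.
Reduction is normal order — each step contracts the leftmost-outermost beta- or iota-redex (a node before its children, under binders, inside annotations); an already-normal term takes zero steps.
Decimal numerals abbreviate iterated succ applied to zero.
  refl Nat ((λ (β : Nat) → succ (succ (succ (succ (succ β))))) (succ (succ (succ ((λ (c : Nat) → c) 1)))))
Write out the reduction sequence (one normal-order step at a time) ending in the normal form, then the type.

normal-order reduction sequence:
  refl Nat ((λ (β : Nat) → succ (succ (succ (succ (succ β))))) (succ (succ (succ ((λ (c : Nat) → c) 1)))))
  ~> refl Nat (succ (succ (succ (succ (succ (succ (succ (succ ((λ (β : Nat) → β) 1)))))))))
  ~> refl Nat 9
type:
  Eq Nat 9 9


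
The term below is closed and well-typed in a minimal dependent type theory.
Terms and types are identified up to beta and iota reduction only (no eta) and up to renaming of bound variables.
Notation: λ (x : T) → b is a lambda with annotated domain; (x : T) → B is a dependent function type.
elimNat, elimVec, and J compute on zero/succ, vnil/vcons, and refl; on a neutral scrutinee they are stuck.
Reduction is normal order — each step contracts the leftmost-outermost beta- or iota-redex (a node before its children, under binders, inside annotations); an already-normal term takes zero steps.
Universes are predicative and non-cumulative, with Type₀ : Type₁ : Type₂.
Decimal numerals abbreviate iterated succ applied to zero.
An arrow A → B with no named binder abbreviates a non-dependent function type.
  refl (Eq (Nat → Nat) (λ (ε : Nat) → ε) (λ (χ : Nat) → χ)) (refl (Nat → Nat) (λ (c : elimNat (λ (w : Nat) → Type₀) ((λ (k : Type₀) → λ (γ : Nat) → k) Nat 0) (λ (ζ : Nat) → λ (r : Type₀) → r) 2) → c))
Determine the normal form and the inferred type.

resulting normal form:
  refl (Eq (Nat → Nat) (λ (ε : Nat) → ε) (λ (χ : Nat) → χ)) (refl (Nat → Nat) (λ (c : Nat) → c))
type:
  Eq (Eq (Nat → Nat) (λ (ε : Nat) → ε) (λ (χ : Nat) → χ)) (refl (Nat → Nat) (λ (c : Nat) → c)) (refl (Nat → Nat) (λ (w : Nat) → w))


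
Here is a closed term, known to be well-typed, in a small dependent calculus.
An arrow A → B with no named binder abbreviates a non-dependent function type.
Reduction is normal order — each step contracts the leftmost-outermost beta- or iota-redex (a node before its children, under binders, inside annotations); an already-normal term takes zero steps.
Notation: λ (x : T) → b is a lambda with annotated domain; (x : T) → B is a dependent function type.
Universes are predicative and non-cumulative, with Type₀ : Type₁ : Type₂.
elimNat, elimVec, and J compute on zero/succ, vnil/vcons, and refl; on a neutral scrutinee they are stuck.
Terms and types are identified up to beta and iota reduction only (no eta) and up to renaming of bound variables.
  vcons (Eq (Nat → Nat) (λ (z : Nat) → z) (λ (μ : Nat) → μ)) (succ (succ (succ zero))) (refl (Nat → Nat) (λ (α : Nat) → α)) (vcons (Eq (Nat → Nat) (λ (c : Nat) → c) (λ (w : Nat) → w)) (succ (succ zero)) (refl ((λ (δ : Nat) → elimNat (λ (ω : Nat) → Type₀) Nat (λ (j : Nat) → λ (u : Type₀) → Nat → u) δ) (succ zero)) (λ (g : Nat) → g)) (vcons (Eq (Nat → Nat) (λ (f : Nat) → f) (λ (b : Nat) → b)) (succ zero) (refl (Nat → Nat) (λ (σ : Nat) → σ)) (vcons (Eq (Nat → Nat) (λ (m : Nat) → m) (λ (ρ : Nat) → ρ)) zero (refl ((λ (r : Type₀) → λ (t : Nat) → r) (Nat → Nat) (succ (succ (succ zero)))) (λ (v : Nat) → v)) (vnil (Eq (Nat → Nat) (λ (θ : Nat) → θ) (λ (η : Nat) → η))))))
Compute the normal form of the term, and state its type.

normal form:
  vcons (Eq (Nat → Nat) (λ (z : Nat) → z) (λ (μ : Nat) → μ)) (succ (succ (succ zero))) (refl (Nat → Nat) (λ (α : Nat) → α)) (vcons (Eq (Nat → Nat) (λ (c : Nat) → c) (λ (w : Nat) → w)) (succ (succ zero)) (refl (Nat → Nat) (λ (δ : Nat) → δ)) (vcons (Eq (Nat → Nat) (λ (ω : Nat) → ω) (λ (j : Nat) → j)) (succ zero) (refl (Nat → Nat) (λ (u : Nat) → u)) (vcons (Eq (Nat → Nat) (λ (g : Nat) → g) (λ (f : Nat) → f)) zero (refl (Nat → Nat) (λ (b : Nat) → b)) (vnil (Eq (Nat → Nat) (λ (σ : Nat) → σ) (λ (m : Nat) → m))))))
the term's type:
  Vec (Eq (Nat → Nat) (λ (z : Nat) → z) (λ (μ : Nat) → μ)) (succ (succ (succ (succ zero))))
observation: normalization takes exactly 7 steps under the normal-order strategy.


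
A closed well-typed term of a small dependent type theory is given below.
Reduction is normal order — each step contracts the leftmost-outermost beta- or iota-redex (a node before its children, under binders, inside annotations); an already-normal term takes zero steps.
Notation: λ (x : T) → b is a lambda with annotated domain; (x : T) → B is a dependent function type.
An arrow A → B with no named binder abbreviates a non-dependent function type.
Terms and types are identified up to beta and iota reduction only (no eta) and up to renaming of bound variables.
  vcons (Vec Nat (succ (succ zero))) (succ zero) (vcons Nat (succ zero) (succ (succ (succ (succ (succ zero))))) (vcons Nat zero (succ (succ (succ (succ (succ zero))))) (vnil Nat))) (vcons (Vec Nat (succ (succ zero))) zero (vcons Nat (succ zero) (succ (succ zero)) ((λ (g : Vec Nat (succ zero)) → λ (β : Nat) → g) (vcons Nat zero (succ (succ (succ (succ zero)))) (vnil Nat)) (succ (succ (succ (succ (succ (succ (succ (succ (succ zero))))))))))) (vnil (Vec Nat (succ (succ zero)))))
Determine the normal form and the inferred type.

resulting normal form:
  vcons (Vec Nat (succ (succ zero))) (succ zero) (vcons Nat (succ zero) (succ (succ (succ (succ (succ zero))))) (vcons Nat zero (succ (succ (succ (succ (succ zero))))) (vnil Nat))) (vcons (Vec Nat (succ (succ zero))) zero (vcons Nat (succ zero) (succ (succ zero)) (vcons Nat zero (succ (succ (succ (succ zero)))) (vnil Nat))) (vnil (Vec Nat (succ (succ zero)))))
the term's type:
  Vec (Vec Nat (succ (succ zero))) (succ (succ zero))
observation: the term reaches its normal form after 2 normal-order steps.


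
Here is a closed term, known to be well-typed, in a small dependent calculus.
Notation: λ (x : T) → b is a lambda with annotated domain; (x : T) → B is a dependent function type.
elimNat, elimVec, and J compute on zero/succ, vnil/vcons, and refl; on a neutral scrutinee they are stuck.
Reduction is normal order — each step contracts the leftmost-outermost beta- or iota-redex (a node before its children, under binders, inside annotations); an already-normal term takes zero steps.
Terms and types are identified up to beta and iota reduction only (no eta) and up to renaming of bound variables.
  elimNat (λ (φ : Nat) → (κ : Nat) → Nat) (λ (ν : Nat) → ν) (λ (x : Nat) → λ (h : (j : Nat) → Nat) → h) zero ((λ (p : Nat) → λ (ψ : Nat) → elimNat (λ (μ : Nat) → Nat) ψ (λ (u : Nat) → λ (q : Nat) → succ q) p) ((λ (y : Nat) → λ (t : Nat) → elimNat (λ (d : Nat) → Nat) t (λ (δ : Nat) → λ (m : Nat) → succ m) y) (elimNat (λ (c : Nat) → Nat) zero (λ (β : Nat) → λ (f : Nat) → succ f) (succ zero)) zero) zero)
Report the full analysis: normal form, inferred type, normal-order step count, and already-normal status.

normal form:
  succ zero
the term's type:
  Nat
normal-order step count: 18
term was already normal: no
first redex: an elimNat iota-redex


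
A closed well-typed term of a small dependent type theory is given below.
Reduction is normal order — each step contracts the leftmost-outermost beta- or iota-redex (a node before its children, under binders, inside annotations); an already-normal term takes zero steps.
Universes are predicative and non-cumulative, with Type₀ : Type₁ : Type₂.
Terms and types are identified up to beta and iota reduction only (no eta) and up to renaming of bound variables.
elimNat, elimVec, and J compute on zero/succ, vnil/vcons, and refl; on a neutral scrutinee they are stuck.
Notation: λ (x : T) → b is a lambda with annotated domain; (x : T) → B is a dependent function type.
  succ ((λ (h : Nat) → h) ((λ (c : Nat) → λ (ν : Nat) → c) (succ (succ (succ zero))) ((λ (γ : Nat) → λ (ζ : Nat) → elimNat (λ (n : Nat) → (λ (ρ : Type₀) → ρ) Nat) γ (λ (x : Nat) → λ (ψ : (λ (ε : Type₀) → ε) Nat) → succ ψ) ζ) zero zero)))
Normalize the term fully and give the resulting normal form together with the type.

normal form:
  succ (succ (succ (succ zero)))
the term's type:
  Nat


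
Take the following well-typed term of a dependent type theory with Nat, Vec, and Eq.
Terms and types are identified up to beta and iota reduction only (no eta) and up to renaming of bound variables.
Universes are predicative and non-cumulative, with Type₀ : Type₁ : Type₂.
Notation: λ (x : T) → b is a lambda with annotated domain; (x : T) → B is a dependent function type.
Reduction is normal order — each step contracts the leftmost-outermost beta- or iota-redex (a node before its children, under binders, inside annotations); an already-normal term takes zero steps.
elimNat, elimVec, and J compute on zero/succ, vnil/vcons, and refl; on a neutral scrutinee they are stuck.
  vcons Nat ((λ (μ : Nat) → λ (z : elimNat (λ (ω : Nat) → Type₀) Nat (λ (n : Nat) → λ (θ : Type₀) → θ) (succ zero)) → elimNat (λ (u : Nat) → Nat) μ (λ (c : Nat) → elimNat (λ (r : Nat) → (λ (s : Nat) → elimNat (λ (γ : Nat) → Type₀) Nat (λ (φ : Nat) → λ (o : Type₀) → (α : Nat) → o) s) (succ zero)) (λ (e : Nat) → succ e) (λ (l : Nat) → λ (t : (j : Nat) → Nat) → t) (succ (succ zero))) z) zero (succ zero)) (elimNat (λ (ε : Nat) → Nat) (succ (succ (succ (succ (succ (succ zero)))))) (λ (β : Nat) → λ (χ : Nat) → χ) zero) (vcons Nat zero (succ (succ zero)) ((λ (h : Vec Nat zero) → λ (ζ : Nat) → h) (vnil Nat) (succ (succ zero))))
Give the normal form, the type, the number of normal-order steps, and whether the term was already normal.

resulting normal form:
  vcons Nat (succ zero) (succ (succ (succ (succ (succ (succ zero)))))) (vcons Nat zero (succ (succ zero)) (vnil Nat))
inferred type:
  Vec Nat (succ (succ zero))
reduction steps (normal order): 16
already normal: no
first redex: a beta-redex


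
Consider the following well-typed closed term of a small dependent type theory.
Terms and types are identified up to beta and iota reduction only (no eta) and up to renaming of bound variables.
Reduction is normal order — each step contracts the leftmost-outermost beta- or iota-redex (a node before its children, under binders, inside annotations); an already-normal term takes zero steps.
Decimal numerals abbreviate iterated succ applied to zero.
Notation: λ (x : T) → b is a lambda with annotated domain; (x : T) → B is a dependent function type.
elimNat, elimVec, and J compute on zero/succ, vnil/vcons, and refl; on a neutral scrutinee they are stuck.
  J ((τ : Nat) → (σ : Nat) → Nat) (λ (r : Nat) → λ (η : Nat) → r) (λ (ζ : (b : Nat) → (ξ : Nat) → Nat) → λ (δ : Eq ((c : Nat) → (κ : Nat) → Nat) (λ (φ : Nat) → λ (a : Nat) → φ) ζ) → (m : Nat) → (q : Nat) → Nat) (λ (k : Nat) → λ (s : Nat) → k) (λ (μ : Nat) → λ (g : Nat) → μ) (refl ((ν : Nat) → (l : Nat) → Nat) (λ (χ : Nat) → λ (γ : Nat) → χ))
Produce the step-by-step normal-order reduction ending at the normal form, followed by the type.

normal-order reduction:
  J ((τ : Nat) → (σ : Nat) → Nat) (λ (r : Nat) → λ (η : Nat) → r) (λ (ζ : (b : Nat) → (ξ : Nat) → Nat) → λ (δ : Eq ((c : Nat) → (κ : Nat) → Nat) (λ (φ : Nat) → λ (a : Nat) → φ) ζ) → (m : Nat) → (q : Nat) → Nat) (λ (k : Nat) → λ (s : Nat) → k) (λ (μ : Nat) → λ (g : Nat) → μ) (refl ((ν : Nat) → (l : Nat) → Nat) (λ (χ : Nat) → λ (γ : Nat) → χ))
  ~> λ (τ : Nat) → λ (σ : Nat) → τ
the term's type:
  (τ : Nat) → (σ : Nat) → Nat


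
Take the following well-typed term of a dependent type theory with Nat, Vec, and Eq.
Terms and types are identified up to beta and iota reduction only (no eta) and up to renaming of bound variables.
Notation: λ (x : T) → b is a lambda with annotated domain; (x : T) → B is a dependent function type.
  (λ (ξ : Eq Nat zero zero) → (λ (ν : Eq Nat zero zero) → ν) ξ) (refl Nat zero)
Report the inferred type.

inferred type:
  Eq Nat zero zero


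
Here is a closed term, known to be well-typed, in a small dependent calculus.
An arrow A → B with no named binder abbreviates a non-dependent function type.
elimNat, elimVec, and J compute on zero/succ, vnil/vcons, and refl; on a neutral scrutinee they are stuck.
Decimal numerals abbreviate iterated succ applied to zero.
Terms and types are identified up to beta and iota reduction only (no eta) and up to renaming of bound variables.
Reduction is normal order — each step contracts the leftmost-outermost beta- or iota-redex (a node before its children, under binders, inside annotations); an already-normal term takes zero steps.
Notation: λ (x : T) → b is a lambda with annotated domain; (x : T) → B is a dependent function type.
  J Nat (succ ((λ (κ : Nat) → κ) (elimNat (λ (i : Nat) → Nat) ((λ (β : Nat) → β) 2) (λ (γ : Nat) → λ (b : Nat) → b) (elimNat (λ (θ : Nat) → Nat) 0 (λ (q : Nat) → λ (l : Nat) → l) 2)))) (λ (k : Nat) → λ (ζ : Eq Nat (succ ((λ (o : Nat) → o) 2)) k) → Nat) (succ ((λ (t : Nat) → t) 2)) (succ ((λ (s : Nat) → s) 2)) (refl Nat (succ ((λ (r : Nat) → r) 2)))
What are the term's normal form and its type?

reduced normal form:
  3
inferred type:
  Nat
observation: contracting a J iota-redex first, the term normalizes in 2 steps.


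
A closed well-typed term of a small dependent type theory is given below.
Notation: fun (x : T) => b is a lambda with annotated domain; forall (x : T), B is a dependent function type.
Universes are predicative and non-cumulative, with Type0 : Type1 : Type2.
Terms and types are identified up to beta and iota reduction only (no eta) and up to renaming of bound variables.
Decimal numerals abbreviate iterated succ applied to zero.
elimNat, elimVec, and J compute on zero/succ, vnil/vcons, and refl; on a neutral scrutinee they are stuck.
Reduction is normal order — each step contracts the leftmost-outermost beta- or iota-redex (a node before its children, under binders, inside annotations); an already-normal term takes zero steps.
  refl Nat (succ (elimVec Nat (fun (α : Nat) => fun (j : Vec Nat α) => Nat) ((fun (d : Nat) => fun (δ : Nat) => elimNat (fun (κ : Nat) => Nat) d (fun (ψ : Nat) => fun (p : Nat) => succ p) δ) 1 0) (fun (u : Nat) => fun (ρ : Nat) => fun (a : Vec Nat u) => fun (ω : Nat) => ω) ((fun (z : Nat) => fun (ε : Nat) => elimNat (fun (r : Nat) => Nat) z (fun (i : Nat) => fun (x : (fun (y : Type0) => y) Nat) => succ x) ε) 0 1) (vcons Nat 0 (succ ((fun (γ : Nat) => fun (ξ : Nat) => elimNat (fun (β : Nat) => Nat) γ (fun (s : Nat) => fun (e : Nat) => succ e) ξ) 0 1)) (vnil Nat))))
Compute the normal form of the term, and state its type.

reduced normal form:
  refl Nat 2
the term's type:
  Eq Nat 2 2
observation: 9 normal-order steps normalize the term, beginning with an elimVec iota-redex.


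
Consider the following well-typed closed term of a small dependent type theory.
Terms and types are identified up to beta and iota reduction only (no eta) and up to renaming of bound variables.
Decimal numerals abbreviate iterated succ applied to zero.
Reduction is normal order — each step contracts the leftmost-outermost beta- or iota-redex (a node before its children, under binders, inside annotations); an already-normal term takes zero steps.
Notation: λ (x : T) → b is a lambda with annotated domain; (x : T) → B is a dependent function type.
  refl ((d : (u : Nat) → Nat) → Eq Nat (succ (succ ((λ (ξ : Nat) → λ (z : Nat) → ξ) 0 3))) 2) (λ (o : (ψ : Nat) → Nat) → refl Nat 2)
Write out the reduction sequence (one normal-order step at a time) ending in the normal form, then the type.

normal-order reduction:
  refl ((d : (u : Nat) → Nat) → Eq Nat (succ (succ ((λ (ξ : Nat) → λ (z : Nat) → ξ) 0 3))) 2) (λ (o : (ψ : Nat) → Nat) → refl Nat 2)
  ~> refl ((d : (u : Nat) → Nat) → Eq Nat (succ (succ ((λ (ξ : Nat) → 0) 3))) 2) (λ (z : (o : Nat) → Nat) → refl Nat 2)
  ~> refl ((d : (u : Nat) → Nat) → Eq Nat 2 2) (λ (ξ : (z : Nat) → Nat) → refl Nat 2)
inferred type:
  Eq ((d : (u : Nat) → Nat) → Eq Nat 2 2) (λ (ξ : (z : Nat) → Nat) → refl Nat 2) (λ (o : (ψ : Nat) → Nat) → refl Nat 2)


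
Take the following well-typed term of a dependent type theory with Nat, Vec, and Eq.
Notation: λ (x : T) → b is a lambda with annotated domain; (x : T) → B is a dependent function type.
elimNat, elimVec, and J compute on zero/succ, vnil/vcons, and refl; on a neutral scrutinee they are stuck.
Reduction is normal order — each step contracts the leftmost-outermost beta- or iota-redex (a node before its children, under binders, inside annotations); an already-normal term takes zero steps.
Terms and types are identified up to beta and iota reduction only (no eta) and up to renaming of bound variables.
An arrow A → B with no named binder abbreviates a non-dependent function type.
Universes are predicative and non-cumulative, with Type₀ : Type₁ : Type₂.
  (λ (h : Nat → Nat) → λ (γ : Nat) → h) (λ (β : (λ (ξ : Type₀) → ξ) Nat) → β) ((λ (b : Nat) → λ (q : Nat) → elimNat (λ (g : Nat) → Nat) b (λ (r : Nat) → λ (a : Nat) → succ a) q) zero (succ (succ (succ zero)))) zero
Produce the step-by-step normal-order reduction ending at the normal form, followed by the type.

reduction (normal order):
  (λ (h : Nat → Nat) → λ (γ : Nat) → h) (λ (β : (λ (ξ : Type₀) → ξ) Nat) → β) ((λ (b : Nat) → λ (q : Nat) → elimNat (λ (g : Nat) → Nat) b (λ (r : Nat) → λ (a : Nat) → succ a) q) zero (succ (succ (succ zero)))) zero
  ~> (λ (h : Nat) → λ (γ : (λ (β : Type₀) → β) Nat) → γ) ((λ (ξ : Nat) → λ (b : Nat) → elimNat (λ (q : Nat) → Nat) ξ (λ (g : Nat) → λ (r : Nat) → succ r) b) zero (succ (succ (succ zero)))) zero
  ~> (λ (h : (λ (γ : Type₀) → γ) Nat) → h) zero
  ~> zero
inferred type:
  Nat


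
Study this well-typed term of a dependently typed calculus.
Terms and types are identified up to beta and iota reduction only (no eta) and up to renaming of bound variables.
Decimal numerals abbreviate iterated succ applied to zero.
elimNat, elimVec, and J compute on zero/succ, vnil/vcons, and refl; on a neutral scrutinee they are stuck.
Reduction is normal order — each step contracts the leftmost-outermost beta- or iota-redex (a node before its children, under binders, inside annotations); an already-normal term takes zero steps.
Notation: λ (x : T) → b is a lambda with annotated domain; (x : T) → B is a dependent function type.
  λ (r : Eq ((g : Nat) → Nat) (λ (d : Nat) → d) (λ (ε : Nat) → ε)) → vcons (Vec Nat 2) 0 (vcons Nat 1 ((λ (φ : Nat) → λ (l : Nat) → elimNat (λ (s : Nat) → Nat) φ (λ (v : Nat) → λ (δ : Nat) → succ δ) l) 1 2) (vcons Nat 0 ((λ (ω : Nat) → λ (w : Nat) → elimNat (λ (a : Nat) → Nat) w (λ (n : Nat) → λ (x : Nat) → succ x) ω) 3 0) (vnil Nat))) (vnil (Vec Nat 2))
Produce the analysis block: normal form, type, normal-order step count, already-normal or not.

resulting normal form:
  λ (r : Eq ((g : Nat) → Nat) (λ (d : Nat) → d) (λ (ε : Nat) → ε)) → vcons (Vec Nat 2) 0 (vcons Nat 1 3 (vcons Nat 0 3 (vnil Nat))) (vnil (Vec Nat 2))
type:
  (r : Eq ((g : Nat) → Nat) (λ (d : Nat) → d) (λ (ε : Nat) → ε)) → Vec (Vec Nat 2) 1
reduction steps (normal order): 21
already normal: no
first redex: a beta-redex


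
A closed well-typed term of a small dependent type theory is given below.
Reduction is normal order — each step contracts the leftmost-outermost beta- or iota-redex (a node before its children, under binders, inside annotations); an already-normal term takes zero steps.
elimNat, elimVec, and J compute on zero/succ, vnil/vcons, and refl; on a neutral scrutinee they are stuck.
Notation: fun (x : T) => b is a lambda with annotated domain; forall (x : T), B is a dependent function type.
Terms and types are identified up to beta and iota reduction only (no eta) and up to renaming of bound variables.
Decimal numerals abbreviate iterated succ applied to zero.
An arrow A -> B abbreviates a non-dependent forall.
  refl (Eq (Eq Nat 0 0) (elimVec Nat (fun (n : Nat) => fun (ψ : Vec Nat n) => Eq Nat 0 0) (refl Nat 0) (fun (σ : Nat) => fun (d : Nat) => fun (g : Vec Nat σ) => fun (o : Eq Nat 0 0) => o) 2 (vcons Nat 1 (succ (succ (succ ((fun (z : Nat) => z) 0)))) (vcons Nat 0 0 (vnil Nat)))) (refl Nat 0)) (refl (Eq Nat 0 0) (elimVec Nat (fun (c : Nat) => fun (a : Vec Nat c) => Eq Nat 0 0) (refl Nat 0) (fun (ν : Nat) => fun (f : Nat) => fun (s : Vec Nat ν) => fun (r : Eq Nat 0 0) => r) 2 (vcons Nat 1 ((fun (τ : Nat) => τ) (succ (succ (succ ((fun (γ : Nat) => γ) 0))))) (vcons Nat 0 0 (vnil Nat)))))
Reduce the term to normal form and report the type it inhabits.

reduced normal form:
  refl (Eq (Eq Nat 0 0) (refl Nat 0) (refl Nat 0)) (refl (Eq Nat 0 0) (refl Nat 0))
type:
  Eq (Eq (Eq Nat 0 0) (refl Nat 0) (refl Nat 0)) (refl (Eq Nat 0 0) (refl Nat 0)) (refl (Eq Nat 0 0) (refl Nat 0))


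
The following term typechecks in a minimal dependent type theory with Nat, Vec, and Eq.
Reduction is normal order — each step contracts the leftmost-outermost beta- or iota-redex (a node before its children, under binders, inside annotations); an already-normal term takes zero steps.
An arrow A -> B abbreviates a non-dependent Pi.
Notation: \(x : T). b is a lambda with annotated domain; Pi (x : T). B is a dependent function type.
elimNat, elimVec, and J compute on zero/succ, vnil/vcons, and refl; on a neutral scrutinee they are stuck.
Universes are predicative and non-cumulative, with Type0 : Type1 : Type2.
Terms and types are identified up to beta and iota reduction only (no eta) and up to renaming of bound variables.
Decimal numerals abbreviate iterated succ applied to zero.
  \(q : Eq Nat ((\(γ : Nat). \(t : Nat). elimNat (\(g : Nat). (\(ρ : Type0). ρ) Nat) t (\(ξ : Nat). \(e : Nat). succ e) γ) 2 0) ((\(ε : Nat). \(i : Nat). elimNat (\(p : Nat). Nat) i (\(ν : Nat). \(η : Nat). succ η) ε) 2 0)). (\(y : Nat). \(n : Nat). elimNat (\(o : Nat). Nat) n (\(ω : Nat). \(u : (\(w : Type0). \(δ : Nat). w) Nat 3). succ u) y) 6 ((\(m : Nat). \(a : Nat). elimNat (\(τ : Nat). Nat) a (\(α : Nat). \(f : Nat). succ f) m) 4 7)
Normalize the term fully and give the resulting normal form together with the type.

reduced normal form:
  \(q : Eq Nat 2 2). 17
the term's type:
  Eq Nat 2 2 -> Nat


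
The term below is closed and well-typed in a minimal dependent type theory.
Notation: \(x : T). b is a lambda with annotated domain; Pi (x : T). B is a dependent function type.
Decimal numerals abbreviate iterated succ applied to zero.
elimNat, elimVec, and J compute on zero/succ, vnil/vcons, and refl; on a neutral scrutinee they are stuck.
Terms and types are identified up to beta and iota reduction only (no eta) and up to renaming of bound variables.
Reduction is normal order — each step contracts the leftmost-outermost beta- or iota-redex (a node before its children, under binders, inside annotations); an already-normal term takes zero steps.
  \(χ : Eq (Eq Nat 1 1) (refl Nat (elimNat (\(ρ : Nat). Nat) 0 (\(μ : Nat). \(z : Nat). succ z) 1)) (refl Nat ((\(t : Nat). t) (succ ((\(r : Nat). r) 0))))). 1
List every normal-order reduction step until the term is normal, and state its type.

reduction (normal order):
  \(χ : Eq (Eq Nat 1 1) (refl Nat (elimNat (\(ρ : Nat). Nat) 0 (\(μ : Nat). \(z : Nat). succ z) 1)) (refl Nat ((\(t : Nat). t) (succ ((\(r : Nat). r) 0))))). 1
  ~> \(χ : Eq (Eq Nat 1 1) (refl Nat ((\(ρ : Nat). \(μ : Nat). succ μ) 0 (elimNat (\(z : Nat). Nat) 0 (\(t : Nat). \(r : Nat). succ r) 0))) (refl Nat ((\(α : Nat). α) (succ ((\(b : Nat). b) 0))))). 1
  ~> \(χ : Eq (Eq Nat 1 1) (refl Nat ((\(ρ : Nat). succ ρ) (elimNat (\(μ : Nat). Nat) 0 (\(z : Nat). \(t : Nat). succ t) 0))) (refl Nat ((\(r : Nat). r) (succ ((\(α : Nat). α) 0))))). 1
  ~> \(χ : Eq (Eq Nat 1 1) (refl Nat (succ (elimNat (\(ρ : Nat). Nat) 0 (\(μ : Nat). \(z : Nat). succ z) 0))) (refl Nat ((\(t : Nat). t) (succ ((\(r : Nat). r) 0))))). 1
  ~> \(χ : Eq (Eq Nat 1 1) (refl Nat 1) (refl Nat ((\(ρ : Nat). ρ) (succ ((\(μ : Nat). μ) 0))))). 1
  ~> \(χ : Eq (Eq Nat 1 1) (refl Nat 1) (refl Nat (succ ((\(ρ : Nat). ρ) 0)))). 1
  ~> \(χ : Eq (Eq Nat 1 1) (refl Nat 1) (refl Nat 1)). 1
the term's type:
  Pi (χ : Eq (Eq Nat 1 1) (refl Nat 1) (refl Nat 1)). Nat


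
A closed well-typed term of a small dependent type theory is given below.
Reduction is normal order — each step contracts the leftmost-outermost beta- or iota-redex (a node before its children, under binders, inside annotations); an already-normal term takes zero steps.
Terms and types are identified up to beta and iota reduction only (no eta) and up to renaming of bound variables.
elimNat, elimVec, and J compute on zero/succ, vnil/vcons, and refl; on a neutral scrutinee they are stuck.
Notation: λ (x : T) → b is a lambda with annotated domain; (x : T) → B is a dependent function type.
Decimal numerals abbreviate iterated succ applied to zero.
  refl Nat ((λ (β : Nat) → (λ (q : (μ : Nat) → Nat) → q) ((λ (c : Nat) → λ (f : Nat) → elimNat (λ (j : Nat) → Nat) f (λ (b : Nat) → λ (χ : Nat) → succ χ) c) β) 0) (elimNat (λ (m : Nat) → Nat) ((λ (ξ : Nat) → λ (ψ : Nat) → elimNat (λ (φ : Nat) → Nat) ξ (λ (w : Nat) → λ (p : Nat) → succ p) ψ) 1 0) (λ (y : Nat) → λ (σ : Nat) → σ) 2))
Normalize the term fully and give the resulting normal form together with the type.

reduced normal form:
  refl Nat 1
type:
  Eq Nat 1 1


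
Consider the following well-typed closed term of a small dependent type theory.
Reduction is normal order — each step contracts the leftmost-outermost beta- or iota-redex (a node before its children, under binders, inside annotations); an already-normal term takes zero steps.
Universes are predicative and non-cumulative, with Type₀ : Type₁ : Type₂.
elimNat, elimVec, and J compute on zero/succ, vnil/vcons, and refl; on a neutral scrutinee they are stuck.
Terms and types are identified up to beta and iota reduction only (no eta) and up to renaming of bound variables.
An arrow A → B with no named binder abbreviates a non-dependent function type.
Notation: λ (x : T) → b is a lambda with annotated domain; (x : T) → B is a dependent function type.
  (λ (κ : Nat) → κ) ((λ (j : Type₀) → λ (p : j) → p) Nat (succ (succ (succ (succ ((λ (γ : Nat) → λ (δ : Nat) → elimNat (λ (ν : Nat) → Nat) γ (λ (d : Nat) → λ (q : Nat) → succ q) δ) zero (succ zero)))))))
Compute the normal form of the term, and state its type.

resulting normal form:
  succ (succ (succ (succ (succ zero))))
inferred type:
  Nat
observation: the first redex contracted is a beta-redex; the normal form is reached in 9 normal-order steps.


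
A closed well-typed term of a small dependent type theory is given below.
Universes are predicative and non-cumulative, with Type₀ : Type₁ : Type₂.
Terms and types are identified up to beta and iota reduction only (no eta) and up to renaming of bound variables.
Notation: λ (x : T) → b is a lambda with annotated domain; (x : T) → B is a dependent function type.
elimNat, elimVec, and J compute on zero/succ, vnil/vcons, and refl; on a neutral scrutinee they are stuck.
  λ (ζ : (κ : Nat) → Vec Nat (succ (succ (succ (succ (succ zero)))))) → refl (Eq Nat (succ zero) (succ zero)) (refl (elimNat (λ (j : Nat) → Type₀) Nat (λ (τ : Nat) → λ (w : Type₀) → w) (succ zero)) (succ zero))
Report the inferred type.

the term's type:
  (ζ : (κ : Nat) → Vec Nat (succ (succ (succ (succ (succ zero)))))) → Eq (Eq Nat (succ zero) (succ zero)) (refl Nat (succ zero)) (refl Nat (succ zero))


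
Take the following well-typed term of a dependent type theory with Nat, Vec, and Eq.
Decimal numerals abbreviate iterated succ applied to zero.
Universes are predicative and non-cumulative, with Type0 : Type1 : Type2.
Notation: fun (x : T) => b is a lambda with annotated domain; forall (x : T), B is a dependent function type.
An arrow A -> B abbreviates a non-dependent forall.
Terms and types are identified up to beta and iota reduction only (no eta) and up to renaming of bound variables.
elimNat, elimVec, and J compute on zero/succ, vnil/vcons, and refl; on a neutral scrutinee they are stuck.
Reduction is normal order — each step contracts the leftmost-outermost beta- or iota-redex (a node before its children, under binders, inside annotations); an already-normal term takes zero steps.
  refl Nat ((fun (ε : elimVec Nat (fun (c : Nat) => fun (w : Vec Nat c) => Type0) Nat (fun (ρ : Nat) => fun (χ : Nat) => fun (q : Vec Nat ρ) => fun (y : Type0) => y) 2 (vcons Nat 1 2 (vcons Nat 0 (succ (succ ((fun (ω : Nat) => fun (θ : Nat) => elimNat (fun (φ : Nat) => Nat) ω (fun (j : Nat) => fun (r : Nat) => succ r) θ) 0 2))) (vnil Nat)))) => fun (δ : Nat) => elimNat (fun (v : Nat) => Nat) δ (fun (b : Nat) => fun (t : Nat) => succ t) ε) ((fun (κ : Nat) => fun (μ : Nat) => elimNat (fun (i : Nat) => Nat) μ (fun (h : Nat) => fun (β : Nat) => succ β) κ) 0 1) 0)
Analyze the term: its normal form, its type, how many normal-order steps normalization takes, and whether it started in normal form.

normal form:
  refl Nat 1
inferred type:
  Eq Nat 1 1
normal-order step count: 9
term was already normal: no
first redex: a beta-redex


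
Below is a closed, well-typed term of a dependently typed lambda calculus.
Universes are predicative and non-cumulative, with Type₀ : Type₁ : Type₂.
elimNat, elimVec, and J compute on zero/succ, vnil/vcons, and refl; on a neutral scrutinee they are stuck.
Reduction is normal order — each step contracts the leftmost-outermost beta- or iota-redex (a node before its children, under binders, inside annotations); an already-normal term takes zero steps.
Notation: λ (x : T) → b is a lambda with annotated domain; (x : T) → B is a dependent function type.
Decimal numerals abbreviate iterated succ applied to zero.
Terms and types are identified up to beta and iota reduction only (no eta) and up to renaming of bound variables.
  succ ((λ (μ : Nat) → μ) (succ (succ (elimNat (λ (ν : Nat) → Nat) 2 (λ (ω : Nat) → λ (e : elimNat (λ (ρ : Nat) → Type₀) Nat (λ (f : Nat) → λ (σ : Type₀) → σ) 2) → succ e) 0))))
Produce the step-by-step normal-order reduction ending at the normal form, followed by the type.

reduction (normal order):
  succ ((λ (μ : Nat) → μ) (succ (succ (elimNat (λ (ν : Nat) → Nat) 2 (λ (ω : Nat) → λ (e : elimNat (λ (ρ : Nat) → Type₀) Nat (λ (f : Nat) → λ (σ : Type₀) → σ) 2) → succ e) 0))))
  ~> succ (succ (succ (elimNat (λ (μ : Nat) → Nat) 2 (λ (ν : Nat) → λ (ω : elimNat (λ (e : Nat) → Type₀) Nat (λ (ρ : Nat) → λ (f : Type₀) → f) 2) → succ ω) 0)))
  ~> 5
inferred type:
  Nat
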